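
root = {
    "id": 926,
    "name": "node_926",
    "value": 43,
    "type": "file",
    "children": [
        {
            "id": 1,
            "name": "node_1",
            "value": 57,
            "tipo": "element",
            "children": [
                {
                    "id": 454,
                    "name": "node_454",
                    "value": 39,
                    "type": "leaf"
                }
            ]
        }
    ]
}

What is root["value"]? 43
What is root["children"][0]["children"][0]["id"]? 454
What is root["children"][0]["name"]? "node_1"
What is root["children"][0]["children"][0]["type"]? "leaf"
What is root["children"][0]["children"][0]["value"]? 39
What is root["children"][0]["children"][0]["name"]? "node_454"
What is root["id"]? 926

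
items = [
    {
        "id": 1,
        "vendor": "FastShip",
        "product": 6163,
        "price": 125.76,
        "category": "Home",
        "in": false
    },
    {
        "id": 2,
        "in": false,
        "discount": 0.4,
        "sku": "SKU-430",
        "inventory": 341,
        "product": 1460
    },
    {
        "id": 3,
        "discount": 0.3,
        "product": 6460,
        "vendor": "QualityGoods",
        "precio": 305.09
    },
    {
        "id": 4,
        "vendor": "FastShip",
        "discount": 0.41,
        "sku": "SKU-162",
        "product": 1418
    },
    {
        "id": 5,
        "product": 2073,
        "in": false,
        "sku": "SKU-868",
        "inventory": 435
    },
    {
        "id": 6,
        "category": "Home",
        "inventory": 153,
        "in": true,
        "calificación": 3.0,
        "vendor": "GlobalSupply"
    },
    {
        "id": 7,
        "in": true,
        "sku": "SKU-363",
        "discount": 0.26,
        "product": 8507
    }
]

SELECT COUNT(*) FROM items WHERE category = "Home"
2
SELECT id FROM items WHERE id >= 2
[2, 3, 4, 5, 6, 7]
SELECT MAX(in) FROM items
True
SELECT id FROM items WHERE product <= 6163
[1, 2, 4, 5]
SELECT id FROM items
[1, 2, 3, 4, 5, 6, 7]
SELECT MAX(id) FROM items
7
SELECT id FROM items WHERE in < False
[]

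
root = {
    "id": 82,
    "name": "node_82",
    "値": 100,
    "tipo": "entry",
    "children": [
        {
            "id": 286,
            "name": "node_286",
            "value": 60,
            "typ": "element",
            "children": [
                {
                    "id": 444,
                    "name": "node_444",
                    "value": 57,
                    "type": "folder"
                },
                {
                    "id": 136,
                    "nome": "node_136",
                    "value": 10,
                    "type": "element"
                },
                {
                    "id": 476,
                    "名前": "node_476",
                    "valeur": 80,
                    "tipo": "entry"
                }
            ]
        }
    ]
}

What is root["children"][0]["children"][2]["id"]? 476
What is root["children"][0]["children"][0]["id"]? 444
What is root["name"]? "node_82"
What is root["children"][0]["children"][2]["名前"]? "node_476"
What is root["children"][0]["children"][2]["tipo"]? "entry"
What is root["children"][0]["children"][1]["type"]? "element"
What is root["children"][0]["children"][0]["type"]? "folder"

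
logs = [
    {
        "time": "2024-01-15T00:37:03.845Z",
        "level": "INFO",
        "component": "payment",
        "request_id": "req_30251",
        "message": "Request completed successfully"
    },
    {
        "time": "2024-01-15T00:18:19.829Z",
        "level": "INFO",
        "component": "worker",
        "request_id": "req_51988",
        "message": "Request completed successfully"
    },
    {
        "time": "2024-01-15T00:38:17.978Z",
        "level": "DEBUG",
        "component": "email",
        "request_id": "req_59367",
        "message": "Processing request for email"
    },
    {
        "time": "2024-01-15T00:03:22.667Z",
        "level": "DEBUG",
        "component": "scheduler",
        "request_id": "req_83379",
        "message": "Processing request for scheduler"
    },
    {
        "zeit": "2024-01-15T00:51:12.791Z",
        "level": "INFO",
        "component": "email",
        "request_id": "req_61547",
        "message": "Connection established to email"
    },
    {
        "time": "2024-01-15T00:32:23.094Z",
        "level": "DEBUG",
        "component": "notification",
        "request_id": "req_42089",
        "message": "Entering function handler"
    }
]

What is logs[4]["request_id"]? "req_61547"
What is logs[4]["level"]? "INFO"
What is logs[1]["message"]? "Request completed successfully"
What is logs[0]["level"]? "INFO"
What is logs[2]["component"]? "email"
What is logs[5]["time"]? "2024-01-15T00:32:23.094Z"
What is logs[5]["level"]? "DEBUG"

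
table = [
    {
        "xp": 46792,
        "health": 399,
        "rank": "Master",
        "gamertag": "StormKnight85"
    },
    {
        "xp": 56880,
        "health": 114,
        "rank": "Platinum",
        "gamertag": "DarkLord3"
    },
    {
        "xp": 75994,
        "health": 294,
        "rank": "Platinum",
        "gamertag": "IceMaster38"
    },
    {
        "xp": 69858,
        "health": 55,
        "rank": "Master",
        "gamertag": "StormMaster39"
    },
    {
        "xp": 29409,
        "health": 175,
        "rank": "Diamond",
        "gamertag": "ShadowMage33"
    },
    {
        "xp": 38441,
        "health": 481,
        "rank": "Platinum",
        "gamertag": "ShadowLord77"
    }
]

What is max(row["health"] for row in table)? 481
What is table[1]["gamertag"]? "DarkLord3"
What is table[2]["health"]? 294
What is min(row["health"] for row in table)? 55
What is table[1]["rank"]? "Platinum"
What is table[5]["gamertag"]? "ShadowLord77"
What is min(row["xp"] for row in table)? 29409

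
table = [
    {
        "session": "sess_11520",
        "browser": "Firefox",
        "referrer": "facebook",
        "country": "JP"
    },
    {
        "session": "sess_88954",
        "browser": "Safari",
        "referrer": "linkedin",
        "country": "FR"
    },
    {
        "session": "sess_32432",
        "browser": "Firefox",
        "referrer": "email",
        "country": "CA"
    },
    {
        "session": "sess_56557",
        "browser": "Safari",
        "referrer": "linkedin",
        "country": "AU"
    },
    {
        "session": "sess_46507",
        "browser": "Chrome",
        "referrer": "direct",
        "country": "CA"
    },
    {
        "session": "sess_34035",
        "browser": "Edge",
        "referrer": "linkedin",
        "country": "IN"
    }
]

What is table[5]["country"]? "IN"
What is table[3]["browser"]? "Safari"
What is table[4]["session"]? "sess_46507"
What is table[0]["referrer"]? "facebook"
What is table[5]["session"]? "sess_34035"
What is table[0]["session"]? "sess_11520"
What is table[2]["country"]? "CA"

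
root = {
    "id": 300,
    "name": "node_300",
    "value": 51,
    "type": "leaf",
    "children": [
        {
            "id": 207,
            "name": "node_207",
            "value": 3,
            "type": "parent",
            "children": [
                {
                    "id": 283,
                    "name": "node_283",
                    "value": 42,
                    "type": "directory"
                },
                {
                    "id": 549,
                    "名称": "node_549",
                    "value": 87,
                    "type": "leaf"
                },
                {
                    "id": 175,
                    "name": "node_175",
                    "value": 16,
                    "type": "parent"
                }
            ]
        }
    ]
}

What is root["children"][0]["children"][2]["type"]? "parent"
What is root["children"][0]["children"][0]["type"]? "directory"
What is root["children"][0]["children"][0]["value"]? 42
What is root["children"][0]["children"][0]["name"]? "node_283"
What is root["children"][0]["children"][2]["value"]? 16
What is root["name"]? "node_300"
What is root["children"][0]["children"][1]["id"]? 549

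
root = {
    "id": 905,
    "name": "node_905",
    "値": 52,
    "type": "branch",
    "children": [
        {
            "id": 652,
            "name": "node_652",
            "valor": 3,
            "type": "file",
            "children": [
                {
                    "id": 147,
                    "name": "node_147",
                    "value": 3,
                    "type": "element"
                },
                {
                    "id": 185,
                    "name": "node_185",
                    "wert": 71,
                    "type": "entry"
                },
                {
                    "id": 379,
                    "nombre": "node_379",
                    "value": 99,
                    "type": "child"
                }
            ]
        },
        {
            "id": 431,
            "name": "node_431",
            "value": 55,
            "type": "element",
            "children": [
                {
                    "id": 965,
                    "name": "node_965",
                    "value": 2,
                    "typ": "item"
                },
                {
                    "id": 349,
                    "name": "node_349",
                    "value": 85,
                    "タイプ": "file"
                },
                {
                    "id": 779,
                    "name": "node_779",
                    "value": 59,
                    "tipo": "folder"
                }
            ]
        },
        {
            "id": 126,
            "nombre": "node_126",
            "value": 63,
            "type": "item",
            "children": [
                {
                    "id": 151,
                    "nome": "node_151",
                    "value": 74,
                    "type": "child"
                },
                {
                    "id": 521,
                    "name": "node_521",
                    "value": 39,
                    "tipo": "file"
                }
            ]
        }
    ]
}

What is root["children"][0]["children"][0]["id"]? 147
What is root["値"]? 52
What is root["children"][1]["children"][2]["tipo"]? "folder"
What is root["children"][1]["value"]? 55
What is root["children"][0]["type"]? "file"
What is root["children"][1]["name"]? "node_431"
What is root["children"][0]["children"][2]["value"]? 99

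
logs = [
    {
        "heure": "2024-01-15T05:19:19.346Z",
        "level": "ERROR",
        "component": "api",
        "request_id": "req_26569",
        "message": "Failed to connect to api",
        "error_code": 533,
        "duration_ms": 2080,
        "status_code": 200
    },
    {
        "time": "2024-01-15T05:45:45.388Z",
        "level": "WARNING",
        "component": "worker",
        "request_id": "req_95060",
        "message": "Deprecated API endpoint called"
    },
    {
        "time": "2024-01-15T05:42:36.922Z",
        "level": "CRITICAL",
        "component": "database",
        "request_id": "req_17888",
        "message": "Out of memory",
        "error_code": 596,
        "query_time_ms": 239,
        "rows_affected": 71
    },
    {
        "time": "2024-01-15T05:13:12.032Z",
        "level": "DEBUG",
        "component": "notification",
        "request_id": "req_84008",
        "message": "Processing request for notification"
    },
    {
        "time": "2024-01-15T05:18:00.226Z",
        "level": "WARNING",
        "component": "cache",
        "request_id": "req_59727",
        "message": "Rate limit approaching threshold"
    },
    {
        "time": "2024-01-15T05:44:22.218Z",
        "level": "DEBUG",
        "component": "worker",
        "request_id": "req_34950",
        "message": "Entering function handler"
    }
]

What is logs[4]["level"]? "WARNING"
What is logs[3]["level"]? "DEBUG"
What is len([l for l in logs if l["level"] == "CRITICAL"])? 1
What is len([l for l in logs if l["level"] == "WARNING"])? 2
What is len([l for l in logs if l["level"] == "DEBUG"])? 2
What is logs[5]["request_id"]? "req_34950"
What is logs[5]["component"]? "worker"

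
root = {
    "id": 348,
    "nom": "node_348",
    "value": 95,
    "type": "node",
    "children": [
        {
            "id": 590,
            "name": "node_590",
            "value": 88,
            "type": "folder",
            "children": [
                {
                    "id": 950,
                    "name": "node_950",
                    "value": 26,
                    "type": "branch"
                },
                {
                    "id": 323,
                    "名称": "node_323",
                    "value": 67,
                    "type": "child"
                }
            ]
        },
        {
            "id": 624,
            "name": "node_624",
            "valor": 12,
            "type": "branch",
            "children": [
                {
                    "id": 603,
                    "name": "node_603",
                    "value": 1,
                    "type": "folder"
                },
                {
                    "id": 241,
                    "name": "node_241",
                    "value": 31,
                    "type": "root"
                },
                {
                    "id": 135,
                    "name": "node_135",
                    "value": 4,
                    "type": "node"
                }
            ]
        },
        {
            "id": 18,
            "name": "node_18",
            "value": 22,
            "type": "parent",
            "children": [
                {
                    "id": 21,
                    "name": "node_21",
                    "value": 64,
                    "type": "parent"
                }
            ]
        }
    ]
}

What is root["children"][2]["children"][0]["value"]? 64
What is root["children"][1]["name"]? "node_624"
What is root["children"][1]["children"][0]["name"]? "node_603"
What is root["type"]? "node"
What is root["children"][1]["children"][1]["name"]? "node_241"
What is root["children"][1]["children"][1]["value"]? 31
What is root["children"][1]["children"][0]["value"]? 1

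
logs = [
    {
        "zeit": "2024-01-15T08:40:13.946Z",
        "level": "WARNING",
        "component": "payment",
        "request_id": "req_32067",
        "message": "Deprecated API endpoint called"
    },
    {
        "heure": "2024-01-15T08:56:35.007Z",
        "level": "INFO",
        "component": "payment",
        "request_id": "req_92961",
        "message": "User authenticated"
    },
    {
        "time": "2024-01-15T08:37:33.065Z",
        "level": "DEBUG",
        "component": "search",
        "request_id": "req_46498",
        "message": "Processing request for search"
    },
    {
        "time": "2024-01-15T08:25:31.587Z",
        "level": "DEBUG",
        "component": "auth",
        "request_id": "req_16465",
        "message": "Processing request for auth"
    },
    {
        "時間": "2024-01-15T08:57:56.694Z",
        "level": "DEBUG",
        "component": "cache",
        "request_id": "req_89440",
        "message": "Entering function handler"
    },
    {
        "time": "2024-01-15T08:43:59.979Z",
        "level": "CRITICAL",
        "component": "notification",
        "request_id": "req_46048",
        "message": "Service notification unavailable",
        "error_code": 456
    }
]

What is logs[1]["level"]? "INFO"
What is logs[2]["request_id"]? "req_46498"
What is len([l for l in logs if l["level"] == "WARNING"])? 1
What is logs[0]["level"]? "WARNING"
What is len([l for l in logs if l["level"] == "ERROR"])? 0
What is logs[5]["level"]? "CRITICAL"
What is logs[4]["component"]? "cache"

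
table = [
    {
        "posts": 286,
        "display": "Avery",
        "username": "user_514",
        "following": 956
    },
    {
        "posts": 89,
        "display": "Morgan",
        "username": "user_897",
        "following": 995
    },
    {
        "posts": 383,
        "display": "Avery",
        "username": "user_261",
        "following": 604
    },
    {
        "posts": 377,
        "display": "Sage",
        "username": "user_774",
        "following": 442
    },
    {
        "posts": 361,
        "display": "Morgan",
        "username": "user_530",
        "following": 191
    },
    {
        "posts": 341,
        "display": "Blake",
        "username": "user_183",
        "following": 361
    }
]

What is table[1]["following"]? 995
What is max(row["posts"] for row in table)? 383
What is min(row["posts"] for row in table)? 89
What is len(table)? 6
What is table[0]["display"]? "Avery"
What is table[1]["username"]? "user_897"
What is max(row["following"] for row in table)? 995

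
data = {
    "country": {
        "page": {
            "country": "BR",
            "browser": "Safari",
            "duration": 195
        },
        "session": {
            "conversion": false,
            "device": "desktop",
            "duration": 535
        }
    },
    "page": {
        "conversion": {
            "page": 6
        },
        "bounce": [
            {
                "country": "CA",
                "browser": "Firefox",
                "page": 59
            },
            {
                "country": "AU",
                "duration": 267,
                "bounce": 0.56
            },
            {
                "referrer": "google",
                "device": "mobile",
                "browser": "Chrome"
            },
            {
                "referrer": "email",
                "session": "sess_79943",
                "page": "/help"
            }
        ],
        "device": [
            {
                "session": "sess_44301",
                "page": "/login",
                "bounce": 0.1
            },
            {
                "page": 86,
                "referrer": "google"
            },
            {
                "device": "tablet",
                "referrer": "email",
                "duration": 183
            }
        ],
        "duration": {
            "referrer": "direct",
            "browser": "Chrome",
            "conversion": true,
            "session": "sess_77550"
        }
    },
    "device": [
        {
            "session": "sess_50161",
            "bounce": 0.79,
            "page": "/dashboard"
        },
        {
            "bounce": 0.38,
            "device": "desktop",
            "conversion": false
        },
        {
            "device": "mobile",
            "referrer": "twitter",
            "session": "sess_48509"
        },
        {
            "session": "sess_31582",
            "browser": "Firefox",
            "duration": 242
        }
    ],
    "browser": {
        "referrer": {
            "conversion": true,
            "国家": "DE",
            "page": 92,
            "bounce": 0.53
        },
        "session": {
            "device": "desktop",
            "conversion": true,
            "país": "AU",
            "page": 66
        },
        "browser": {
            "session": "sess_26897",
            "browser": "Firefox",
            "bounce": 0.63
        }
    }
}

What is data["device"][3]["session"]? "sess_31582"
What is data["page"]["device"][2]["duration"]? 183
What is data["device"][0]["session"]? "sess_50161"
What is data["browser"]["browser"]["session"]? "sess_26897"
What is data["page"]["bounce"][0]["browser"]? "Firefox"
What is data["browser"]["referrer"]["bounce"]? 0.53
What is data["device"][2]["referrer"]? "twitter"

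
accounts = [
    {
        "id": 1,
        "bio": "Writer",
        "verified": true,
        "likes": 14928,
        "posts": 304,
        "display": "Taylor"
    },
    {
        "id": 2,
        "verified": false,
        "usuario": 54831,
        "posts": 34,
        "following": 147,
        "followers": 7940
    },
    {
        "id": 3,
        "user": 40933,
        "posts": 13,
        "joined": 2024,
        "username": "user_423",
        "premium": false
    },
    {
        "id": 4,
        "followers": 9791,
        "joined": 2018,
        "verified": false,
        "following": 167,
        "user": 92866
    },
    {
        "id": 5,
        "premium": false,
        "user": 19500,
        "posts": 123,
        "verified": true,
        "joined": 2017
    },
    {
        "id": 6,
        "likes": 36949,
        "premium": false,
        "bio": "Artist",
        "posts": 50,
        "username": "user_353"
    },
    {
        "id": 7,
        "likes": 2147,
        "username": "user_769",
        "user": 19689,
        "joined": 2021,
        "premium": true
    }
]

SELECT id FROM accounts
[1, 2, 3, 4, 5, 6, 7]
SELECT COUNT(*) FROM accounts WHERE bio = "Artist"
1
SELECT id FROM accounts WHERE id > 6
[7]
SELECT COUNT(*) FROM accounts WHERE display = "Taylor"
1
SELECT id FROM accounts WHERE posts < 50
[2, 3]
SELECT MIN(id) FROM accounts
1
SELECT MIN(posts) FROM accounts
13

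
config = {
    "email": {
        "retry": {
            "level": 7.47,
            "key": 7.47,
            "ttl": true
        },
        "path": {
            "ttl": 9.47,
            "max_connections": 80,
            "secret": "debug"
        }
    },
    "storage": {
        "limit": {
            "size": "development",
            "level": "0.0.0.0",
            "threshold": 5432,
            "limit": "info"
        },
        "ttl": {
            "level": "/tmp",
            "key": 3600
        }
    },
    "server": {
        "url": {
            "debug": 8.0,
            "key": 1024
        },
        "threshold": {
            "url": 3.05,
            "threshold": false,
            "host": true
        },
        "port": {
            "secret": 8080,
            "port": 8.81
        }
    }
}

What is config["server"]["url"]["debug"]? 8.0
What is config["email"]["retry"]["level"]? 7.47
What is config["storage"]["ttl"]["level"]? "/tmp"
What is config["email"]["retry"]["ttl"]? True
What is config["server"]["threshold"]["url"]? 3.05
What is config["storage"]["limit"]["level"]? "0.0.0.0"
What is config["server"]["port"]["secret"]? 8080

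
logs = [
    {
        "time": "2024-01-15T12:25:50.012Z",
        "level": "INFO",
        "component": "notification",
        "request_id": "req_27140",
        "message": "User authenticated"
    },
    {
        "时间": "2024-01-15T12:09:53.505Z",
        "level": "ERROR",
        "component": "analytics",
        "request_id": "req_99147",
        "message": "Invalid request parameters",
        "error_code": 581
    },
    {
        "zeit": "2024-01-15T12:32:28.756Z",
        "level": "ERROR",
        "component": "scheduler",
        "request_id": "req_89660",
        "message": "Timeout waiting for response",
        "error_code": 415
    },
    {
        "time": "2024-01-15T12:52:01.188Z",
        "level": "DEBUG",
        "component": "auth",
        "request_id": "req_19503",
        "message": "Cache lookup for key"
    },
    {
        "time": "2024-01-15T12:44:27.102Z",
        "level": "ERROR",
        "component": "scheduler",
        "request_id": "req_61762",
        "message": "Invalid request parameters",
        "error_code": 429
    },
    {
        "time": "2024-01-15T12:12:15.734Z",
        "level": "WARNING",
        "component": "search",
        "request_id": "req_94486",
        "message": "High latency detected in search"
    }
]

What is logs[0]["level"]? "INFO"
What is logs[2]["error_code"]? 415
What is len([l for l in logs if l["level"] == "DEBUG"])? 1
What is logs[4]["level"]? "ERROR"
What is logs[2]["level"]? "ERROR"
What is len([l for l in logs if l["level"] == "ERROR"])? 3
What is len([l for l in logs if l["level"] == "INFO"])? 1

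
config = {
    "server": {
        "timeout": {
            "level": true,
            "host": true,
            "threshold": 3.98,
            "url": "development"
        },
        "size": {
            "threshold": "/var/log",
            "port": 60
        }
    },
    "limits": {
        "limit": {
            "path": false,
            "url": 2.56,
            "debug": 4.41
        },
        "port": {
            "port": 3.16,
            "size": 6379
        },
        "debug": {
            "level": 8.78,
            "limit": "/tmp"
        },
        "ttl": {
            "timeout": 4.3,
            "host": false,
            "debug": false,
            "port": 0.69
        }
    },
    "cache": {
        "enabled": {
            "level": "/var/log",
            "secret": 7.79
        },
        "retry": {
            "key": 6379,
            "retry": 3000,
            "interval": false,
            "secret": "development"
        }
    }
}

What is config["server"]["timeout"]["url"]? "development"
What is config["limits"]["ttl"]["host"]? False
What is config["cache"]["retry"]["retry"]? 3000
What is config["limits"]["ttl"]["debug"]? False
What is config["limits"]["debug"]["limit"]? "/tmp"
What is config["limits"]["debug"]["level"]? 8.78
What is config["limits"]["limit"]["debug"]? 4.41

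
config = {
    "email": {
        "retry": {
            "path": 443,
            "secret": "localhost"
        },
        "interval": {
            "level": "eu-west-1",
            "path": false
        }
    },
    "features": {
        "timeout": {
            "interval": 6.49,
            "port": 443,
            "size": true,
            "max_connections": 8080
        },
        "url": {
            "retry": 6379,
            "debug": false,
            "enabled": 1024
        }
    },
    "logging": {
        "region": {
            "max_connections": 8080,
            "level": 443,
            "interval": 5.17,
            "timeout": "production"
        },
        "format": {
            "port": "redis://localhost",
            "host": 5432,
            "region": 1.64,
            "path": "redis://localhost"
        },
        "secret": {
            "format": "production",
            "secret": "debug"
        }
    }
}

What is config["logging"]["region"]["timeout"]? "production"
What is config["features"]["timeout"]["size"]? True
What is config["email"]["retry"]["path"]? 443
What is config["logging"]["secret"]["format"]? "production"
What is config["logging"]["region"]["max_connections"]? 8080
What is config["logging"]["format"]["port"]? "redis://localhost"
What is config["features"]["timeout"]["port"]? 443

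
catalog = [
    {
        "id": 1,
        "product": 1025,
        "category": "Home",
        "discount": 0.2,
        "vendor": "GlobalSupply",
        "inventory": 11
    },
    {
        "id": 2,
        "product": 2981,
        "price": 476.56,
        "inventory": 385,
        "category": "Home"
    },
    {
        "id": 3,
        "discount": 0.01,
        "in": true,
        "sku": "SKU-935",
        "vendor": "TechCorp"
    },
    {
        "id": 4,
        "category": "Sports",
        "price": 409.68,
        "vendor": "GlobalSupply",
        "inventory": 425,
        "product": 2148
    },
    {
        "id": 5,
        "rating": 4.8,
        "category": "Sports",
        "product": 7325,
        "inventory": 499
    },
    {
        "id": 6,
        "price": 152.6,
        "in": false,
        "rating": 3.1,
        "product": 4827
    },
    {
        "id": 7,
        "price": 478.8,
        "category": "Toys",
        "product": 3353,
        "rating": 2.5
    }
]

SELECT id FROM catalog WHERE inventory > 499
[]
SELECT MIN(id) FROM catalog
1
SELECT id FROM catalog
[1, 2, 3, 4, 5, 6, 7]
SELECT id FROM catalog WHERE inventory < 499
[1, 2, 4]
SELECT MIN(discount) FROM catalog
0.01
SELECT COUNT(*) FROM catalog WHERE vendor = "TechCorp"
1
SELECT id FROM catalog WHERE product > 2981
[5, 6, 7]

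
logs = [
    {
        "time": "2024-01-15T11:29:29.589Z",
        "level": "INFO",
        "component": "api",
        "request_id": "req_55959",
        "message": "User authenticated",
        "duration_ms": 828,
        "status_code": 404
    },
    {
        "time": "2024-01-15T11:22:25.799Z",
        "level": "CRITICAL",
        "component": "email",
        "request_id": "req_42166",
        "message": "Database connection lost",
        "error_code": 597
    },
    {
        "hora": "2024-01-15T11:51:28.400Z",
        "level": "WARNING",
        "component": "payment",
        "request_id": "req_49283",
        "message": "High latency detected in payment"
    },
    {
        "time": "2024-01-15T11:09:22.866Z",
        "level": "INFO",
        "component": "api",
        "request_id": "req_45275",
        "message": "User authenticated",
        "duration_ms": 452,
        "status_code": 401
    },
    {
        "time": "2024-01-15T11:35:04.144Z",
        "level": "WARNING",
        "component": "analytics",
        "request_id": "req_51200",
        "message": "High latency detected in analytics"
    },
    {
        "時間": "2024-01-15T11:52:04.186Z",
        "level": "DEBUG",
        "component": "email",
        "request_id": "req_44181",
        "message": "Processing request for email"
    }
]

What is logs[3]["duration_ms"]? 452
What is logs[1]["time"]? "2024-01-15T11:22:25.799Z"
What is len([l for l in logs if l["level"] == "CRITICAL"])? 1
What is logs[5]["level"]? "DEBUG"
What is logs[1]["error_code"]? 597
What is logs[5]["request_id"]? "req_44181"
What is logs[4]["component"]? "analytics"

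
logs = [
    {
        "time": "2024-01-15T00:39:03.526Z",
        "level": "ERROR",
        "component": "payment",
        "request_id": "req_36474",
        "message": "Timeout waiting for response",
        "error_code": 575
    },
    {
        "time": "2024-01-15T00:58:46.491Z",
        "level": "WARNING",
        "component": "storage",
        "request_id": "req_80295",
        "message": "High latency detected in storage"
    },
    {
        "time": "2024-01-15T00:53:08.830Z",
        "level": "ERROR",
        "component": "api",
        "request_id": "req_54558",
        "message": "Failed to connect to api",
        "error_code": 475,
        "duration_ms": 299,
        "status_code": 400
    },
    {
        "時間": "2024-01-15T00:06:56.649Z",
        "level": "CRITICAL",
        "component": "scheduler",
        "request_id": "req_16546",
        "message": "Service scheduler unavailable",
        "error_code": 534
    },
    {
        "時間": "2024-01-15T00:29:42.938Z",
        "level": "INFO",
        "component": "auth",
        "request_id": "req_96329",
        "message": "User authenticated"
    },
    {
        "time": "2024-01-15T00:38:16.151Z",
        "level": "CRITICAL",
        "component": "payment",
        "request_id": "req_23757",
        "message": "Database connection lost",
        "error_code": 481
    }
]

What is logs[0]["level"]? "ERROR"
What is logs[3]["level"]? "CRITICAL"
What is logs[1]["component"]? "storage"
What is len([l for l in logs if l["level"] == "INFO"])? 1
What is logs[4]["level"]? "INFO"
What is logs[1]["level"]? "WARNING"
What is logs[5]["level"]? "CRITICAL"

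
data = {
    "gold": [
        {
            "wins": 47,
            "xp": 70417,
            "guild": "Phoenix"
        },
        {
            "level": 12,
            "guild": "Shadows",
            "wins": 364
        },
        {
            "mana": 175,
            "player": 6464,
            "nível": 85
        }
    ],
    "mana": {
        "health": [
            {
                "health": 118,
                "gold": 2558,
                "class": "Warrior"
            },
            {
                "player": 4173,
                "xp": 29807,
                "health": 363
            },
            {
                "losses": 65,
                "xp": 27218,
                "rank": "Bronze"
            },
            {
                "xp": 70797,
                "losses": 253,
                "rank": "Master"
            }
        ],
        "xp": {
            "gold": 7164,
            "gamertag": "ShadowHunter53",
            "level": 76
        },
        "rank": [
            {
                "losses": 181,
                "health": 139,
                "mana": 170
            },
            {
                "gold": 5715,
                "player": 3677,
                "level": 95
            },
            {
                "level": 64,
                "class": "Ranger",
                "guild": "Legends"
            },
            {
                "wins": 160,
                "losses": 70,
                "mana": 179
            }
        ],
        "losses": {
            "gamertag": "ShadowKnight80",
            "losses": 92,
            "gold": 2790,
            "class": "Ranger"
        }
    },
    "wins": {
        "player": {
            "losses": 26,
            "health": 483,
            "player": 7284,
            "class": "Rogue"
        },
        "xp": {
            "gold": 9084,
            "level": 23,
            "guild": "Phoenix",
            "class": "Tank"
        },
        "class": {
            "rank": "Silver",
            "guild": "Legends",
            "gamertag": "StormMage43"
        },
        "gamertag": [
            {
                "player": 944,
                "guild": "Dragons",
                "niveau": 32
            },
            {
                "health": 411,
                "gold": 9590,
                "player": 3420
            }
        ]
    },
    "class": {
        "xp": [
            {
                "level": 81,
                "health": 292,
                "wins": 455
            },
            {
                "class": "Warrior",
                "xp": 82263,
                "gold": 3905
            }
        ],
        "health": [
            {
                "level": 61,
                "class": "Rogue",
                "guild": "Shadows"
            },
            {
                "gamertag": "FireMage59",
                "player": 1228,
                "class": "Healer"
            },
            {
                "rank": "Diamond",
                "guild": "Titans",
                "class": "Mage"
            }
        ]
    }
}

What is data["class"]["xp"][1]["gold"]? 3905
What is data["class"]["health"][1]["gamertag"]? "FireMage59"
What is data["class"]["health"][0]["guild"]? "Shadows"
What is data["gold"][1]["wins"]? 364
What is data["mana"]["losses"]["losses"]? 92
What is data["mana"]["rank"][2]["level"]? 64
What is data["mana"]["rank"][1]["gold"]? 5715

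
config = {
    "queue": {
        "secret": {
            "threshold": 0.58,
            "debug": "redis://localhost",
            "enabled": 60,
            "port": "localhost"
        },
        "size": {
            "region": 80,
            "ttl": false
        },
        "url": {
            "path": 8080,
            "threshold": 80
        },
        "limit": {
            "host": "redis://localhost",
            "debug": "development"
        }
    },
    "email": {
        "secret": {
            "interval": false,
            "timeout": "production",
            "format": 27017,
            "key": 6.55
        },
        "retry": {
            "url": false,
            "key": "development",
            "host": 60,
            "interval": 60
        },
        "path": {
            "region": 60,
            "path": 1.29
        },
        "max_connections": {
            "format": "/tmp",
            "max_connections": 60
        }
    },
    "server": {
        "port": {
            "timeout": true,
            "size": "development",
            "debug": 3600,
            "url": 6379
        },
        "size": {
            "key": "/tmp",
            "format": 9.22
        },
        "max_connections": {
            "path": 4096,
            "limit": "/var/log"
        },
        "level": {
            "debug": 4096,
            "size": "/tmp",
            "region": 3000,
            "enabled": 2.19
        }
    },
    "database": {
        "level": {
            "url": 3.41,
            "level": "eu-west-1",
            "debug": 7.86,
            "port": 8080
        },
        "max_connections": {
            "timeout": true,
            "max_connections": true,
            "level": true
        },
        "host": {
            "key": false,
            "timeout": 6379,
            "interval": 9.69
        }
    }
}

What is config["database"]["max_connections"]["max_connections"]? True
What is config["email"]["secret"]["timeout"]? "production"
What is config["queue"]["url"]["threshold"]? 80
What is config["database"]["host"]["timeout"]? 6379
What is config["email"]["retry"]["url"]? False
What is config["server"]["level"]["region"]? 3000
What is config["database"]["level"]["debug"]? 7.86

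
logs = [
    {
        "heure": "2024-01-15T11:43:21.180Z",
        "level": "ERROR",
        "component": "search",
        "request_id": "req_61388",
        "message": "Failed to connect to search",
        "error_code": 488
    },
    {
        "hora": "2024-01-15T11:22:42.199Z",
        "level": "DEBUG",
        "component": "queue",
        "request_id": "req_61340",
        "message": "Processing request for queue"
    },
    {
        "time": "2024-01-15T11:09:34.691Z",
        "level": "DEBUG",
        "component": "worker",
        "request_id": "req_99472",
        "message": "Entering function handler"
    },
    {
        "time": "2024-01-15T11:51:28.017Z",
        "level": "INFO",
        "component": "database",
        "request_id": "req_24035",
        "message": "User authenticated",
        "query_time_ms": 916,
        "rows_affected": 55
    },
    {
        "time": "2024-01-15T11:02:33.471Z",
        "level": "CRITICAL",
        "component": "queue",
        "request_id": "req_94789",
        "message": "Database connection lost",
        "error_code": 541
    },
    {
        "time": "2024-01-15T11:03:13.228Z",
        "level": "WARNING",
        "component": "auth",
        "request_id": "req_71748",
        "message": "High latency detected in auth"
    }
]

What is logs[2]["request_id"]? "req_99472"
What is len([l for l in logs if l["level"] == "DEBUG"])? 2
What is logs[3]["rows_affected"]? 55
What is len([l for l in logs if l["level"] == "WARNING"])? 1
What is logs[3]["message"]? "User authenticated"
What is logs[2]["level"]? "DEBUG"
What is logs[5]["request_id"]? "req_71748"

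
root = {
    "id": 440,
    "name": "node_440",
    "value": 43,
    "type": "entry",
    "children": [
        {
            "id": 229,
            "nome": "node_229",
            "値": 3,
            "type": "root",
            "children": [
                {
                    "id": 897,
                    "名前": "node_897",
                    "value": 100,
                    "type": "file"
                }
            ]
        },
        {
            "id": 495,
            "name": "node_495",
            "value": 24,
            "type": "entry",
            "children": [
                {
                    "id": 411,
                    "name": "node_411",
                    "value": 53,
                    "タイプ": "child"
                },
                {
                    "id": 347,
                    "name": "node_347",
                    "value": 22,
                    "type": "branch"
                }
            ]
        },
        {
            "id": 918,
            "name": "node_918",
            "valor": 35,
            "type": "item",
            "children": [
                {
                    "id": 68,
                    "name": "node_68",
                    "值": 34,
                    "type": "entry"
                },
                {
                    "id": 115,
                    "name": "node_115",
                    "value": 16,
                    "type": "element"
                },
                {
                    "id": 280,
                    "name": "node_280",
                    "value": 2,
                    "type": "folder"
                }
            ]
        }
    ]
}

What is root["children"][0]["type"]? "root"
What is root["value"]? 43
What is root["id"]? 440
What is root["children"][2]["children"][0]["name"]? "node_68"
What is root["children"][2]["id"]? 918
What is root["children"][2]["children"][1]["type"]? "element"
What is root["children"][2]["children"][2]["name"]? "node_280"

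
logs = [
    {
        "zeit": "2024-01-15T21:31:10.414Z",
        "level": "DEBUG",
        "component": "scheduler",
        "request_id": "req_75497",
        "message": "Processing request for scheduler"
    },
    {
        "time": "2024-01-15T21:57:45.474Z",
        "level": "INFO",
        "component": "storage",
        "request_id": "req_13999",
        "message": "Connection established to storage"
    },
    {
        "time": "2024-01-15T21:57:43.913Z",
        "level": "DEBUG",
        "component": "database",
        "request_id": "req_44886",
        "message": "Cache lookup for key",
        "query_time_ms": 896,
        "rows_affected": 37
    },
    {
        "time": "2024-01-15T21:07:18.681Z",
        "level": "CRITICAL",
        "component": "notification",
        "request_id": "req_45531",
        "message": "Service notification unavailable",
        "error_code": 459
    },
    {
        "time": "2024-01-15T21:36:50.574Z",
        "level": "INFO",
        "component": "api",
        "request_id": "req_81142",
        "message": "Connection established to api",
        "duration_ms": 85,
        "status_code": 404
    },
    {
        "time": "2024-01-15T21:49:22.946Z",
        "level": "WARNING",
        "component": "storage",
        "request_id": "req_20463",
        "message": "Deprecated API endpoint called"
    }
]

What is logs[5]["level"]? "WARNING"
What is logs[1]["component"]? "storage"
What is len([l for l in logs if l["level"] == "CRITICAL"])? 1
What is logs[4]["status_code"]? 404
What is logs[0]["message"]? "Processing request for scheduler"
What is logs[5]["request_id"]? "req_20463"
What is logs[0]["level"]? "DEBUG"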